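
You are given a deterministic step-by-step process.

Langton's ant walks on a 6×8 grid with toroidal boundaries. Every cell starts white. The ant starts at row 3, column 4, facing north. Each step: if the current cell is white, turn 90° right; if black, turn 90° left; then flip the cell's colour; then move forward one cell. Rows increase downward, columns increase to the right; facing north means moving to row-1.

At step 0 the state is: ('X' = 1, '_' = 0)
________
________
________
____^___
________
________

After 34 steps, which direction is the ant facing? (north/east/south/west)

gen 0: ________
________
________
____^___
________
________
gen 1: ________
________
________
____X>__
________
________
gen 2: ________
________
________
____XX__
_____v__
________
gen 3: ________
________
________
____XX__
____<X__
________
gen 4: ________
________
________
____^X__
____XX__
________
gen 5: ________
________
________
___<_X__
____XX__
________
gen 6: ________
________
___^____
___X_X__
____XX__
________
gen 7: ________
________
___X>___
___X_X__
____XX__
________
gen 8: ________
________
___XX___
___XvX__
____XX__
________
gen 9: ________
________
___XX___
___<XX__
____XX__
________
gen 10: ________
________
___XX___
____XX__
___vXX__
________
gen 11: ________
________
___XX___
____XX__
__<XXX__
________
gen 12: ________
________
___XX___
__^_XX__
__XXXX__
________
gen 13: ________
________
___XX___
__X>XX__
__XXXX__
________
gen 14: ________
________
___XX___
__XXXX__
__XvXX__
________
gen 15: ________
________
___XX___
__XXXX__
__X_>X__
________
gen 16: ________
________
___XX___
__XX^X__
__X__X__
________
gen 17: ________
________
___XX___
__X<_X__
__X__X__
________
gen 18: ________
________
___XX___
__X__X__
__Xv_X__
________
gen 19: ________
________
___XX___
__X__X__
__<X_X__
________
gen 20: ________
________
___XX___
__X__X__
___X_X__
__v_____
gen 21: ________
________
___XX___
__X__X__
___X_X__
_<X_____
gen 22: ________
________
___XX___
__X__X__
_^_X_X__
_XX_____
gen 23: ________
________
___XX___
__X__X__
_X>X_X__
_XX_____
gen 24: ________
________
___XX___
__X__X__
_XXX_X__
_Xv_____
gen 25: ________
________
___XX___
__X__X__
_XXX_X__
_X_>____
gen 26: ___v____
________
___XX___
__X__X__
_XXX_X__
_X_X____
gen 27: __<X____
________
___XX___
__X__X__
_XXX_X__
_X_X____
gen 28: __XX____
________
___XX___
__X__X__
_XXX_X__
_X^X____
gen 29: __XX____
________
___XX___
__X__X__
_XXX_X__
_XX>____
gen 30: __XX____
________
___XX___
__X__X__
_XX^_X__
_XX_____
gen 31: __XX____
________
___XX___
__X__X__
_X<__X__
_XX_____
gen 32: __XX____
________
___XX___
__X__X__
_X___X__
_Xv_____
gen 33: __XX____
________
___XX___
__X__X__
_X___X__
_X_>____
gen 34: __Xv____
________
___XX___
__X__X__
_X___X__
_X_X____

south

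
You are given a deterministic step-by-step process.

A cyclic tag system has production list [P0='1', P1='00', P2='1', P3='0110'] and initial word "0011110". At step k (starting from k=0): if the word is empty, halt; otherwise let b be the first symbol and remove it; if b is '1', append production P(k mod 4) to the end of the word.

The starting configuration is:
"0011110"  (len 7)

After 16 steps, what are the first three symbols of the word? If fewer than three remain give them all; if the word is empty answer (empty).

gen 0: "0011110"  (len 7)
gen 1: "011110"  (len 6)
gen 2: "11110"  (len 5)
gen 3: "11101"  (len 5)
gen 4: "11010110"  (len 8)
gen 5: "10101101"  (len 8)
gen 6: "010110100"  (len 9)
gen 7: "10110100"  (len 8)
gen 8: "01101000110"  (len 11)
gen 9: "1101000110"  (len 10)
gen 10: "10100011000"  (len 11)
gen 11: "01000110001"  (len 11)
gen 12: "1000110001"  (len 10)
gen 13: "0001100011"  (len 10)
gen 14: "001100011"  (len 9)
gen 15: "01100011"  (len 8)
gen 16: "1100011"  (len 7)

110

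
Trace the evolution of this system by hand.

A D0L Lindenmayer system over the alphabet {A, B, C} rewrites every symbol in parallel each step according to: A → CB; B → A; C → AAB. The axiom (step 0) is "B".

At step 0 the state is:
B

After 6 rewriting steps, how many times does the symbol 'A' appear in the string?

gen 0: B
gen 1: A
gen 2: CB
gen 3: AABA
gen 4: CBCBACB
gen 5: AABAAABACBAABA
gen 6: CBCBACBCBCBACBAABACBCBACB

6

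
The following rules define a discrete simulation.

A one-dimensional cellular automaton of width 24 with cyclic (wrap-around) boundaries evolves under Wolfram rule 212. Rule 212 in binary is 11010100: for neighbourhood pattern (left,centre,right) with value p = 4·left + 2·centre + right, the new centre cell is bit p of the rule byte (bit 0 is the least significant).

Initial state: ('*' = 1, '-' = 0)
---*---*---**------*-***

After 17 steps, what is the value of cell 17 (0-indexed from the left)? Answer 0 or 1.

0

k=0  ---*---*---**------*-***
k=1  *--**--**---**-----*--**
k=2  **--**--**---**----**--*
k=3  ***--**--**---**----**--
k=4  -***--**--**---**----**-
k=5  --***--**--**---**----**
k=6  *--***--**--**---**----*
k=7  **--***--**--**---**----
k=8  -**--***--**--**---**---
k=9  --**--***--**--**---**--
k=10  ---**--***--**--**---**-
k=11  ----**--***--**--**---**
k=12  *----**--***--**--**---*
k=13  **----**--***--**--**---
k=14  -**----**--***--**--**--
k=15  --**----**--***--**--**-
k=16  ---**----**--***--**--**
k=17  *---**----**--***--**--*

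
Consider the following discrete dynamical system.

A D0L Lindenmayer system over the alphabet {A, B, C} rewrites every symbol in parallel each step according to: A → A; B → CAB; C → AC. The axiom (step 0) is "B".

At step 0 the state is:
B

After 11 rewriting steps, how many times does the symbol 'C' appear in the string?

step 0: B
step 1: CAB
step 2: ACACAB
step 3: AACAACACAB
step 4: AAACAAACAACACAB
step 5: AAAACAAAACAAACAACACAB
step 6: AAAAACAAAAACAAAACAAACAACACAB
step 7: AAAAAACAAAAAACAAAAACAAAACAAACAACACAB
step 8: AAAAAAACAAAAAAACAAAAAACAAAAACAAAACAAACAACACAB
step 9: AAAAAAAACAAAAAAAACAAAAAAACAAAAAACAAAAACAAAACAAACAACACAB
step 10: AAAAAAAAACAAAAAAAAACAAAAAAAACAAAAAAACAAAAAACAAAAACAAAACAAACAACACAB
step 11: AAAAAAAAAACAAAAAAAAAACAAAAAAAAACAAAAAAAACAAAAAAACAAAAAACAAAAACAAAACAAACAACACAB

11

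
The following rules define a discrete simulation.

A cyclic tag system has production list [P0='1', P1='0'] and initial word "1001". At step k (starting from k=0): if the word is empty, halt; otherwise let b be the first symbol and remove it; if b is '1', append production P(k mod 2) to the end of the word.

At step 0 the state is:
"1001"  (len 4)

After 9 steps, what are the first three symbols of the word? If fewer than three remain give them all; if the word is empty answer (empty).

(empty)

t=0: "1001"  (len 4)
t=1: "0011"  (len 4)
t=2: "011"  (len 3)
t=3: "11"  (len 2)
t=4: "10"  (len 2)
t=5: "01"  (len 2)
t=6: "1"  (len 1)
t=7: "1"  (len 1)
t=8: "0"  (len 1)
t=9: (halted — word empty)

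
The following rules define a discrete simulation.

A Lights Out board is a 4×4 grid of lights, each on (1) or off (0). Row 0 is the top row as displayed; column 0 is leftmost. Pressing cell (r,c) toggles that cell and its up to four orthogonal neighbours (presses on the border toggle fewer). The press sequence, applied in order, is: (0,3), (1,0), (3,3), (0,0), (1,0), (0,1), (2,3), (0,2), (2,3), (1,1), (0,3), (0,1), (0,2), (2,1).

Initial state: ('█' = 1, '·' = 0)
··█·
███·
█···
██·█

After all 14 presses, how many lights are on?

k=0  ··█·
███·
█···
██·█
k=1  ···█
████
█···
██·█
k=2  █··█
··██
····
██·█
k=3  █··█
··██
···█
███·
k=4  ·█·█
█·██
···█
███·
k=5  ██·█
·███
█··█
███·
k=6  ··██
··██
█··█
███·
k=7  ··██
··█·
█·█·
████
k=8  ·█··
····
█·█·
████
k=9  ·█··
···█
█··█
███·
k=10  ····
████
██·█
███·
k=11  ··██
███·
██·█
███·
k=12  ██·█
█·█·
██·█
███·
k=13  █·█·
█···
██·█
███·
k=14  █·█·
██··
··██
█·█·

8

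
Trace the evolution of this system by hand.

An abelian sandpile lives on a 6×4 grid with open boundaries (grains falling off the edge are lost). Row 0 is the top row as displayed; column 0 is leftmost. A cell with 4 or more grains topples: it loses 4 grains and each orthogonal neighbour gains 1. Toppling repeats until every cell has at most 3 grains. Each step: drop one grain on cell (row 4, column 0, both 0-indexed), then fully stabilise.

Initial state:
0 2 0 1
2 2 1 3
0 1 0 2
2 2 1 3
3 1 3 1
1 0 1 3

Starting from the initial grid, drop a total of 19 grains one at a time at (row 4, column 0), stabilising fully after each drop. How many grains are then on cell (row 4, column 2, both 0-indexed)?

1

0) 0 2 0 1
2 2 1 3
0 1 0 2
2 2 1 3
3 1 3 1
1 0 1 3
1) 0 2 0 1
2 2 1 3
0 1 0 2
3 2 1 3
0 2 3 1
2 0 1 3
2) 0 2 0 1
2 2 1 3
0 1 0 2
3 2 1 3
1 2 3 1
2 0 1 3
3) 0 2 0 1
2 2 1 3
0 1 0 2
3 2 1 3
2 2 3 1
2 0 1 3
4) 0 2 0 1
2 2 1 3
0 1 0 2
3 2 1 3
3 2 3 1
2 0 1 3
5) 0 2 0 1
2 2 1 3
1 1 0 2
0 3 1 3
1 3 3 1
3 0 1 3
6) 0 2 0 1
2 2 1 3
1 1 0 2
0 3 1 3
2 3 3 1
3 0 1 3
7) 0 2 0 1
2 2 1 3
1 1 0 2
0 3 1 3
3 3 3 1
3 0 1 3
8) 0 2 0 1
2 2 1 3
1 2 0 2
2 0 3 3
2 2 0 2
0 2 2 3
9) 0 2 0 1
2 2 1 3
1 2 0 2
2 0 3 3
3 2 0 2
0 2 2 3
10) 0 2 0 1
2 2 1 3
1 2 0 2
3 0 3 3
0 3 0 2
1 2 2 3
11) 0 2 0 1
2 2 1 3
1 2 0 2
3 0 3 3
1 3 0 2
1 2 2 3
12) 0 2 0 1
2 2 1 3
1 2 0 2
3 0 3 3
2 3 0 2
1 2 2 3
13) 0 2 0 1
2 2 1 3
1 2 0 2
3 0 3 3
3 3 0 2
1 2 2 3
14) 0 2 0 1
2 2 1 3
2 2 0 2
0 2 3 3
2 0 1 2
2 3 2 3
15) 0 2 0 1
2 2 1 3
2 2 0 2
0 2 3 3
3 0 1 2
2 3 2 3
16) 0 2 0 1
2 2 1 3
2 2 0 2
1 2 3 3
0 1 1 2
3 3 2 3
17) 0 2 0 1
2 2 1 3
2 2 0 2
1 2 3 3
1 1 1 2
3 3 2 3
18) 0 2 0 1
2 2 1 3
2 2 0 2
1 2 3 3
2 1 1 2
3 3 2 3
19) 0 2 0 1
2 2 1 3
2 2 0 2
1 2 3 3
3 1 1 2
3 3 2 3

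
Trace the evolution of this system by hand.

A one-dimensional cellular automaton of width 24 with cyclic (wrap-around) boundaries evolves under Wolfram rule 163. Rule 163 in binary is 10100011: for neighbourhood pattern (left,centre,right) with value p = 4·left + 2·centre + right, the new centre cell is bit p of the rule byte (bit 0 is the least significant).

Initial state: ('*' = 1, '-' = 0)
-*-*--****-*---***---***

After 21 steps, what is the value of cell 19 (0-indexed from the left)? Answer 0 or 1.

0

t=0: -*-*--****-*---***---***
t=1: *-*--*-**-*--**-*--**-*-
t=2: -*--*-*--*--*--*--*--*-*
t=3: *--*-*--*--*--*--*--*-*-
t=4: --*-*--*--*--*--*--*-*-*
t=5: -*-*--*--*--*--*--*-*-*-
t=6: *-*--*--*--*--*--*-*-*--
t=7: -*--*--*--*--*--*-*-*--*
t=8: *--*--*--*--*--*-*-*--*-
t=9: --*--*--*--*--*-*-*--*-*
t=10: -*--*--*--*--*-*-*--*-*-
t=11: *--*--*--*--*-*-*--*-*--
t=12: --*--*--*--*-*-*--*-*--*
t=13: -*--*--*--*-*-*--*-*--*-
t=14: *--*--*--*-*-*--*-*--*--
t=15: --*--*--*-*-*--*-*--*--*
t=16: -*--*--*-*-*--*-*--*--*-
t=17: *--*--*-*-*--*-*--*--*--
t=18: --*--*-*-*--*-*--*--*--*
t=19: -*--*-*-*--*-*--*--*--*-
t=20: *--*-*-*--*-*--*--*--*--
t=21: --*-*-*--*-*--*--*--*--*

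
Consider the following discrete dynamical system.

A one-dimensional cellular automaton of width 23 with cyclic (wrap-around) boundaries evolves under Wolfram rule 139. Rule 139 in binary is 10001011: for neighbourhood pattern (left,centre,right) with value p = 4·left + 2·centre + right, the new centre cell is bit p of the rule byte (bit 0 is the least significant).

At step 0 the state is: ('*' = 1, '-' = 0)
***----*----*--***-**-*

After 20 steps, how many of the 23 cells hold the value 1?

t=0: ***----*----*--***-**-*
t=1: **--***--***--***--*--*
t=2: *--***--***--***--*--**
t=3: --***--***--***--*--***
t=4: -***--***--***--*--***-
t=5: ***--***--***--*--***--
t=6: **--***--***--*--***--*
t=7: *--***--***--*--***--**
t=8: --***--***--*--***--***
t=9: -***--***--*--***--***-
t=10: ***--***--*--***--***--
t=11: **--***--*--***--***--*
t=12: *--***--*--***--***--**
t=13: --***--*--***--***--***
t=14: -***--*--***--***--***-
t=15: ***--*--***--***--***--
t=16: **--*--***--***--***--*
t=17: *--*--***--***--***--**
t=18: --*--***--***--***--***
t=19: -*--***--***--***--***-
t=20: *--***--***--***--***--

13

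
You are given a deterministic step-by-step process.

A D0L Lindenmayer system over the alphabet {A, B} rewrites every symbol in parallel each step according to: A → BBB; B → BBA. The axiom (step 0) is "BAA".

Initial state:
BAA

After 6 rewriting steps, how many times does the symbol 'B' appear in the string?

[0] BAA
[1] BBABBBBBB
[2] BBABBABBBBBABBABBABBABBABBA
[3] BBABBABBBBBABBABBBBBABBABBABBABBABBBBBABBABBBBBABBABBBBBABBABBBBBABBABBBBBABBABBB
[4] BBABBABBBBBABBABBBBBABBABBABBABBABBBBBABBABBBBBABBABBABBAB…ABBABBABBABBBBBABBABBBBBABBABBABBABBABBBBBABBABBBBBABBABBA  (len 243)
[5] BBABBABBBBBABBABBBBBABBABBABBABBABBBBBABBABBBBBABBABBABBAB…ABBABBABBABBBBBABBABBBBBABBABBABBABBABBBBBABBABBBBBABBABBB  (len 729)
[6] BBABBABBBBBABBABBBBBABBABBABBABBABBBBBABBABBBBBABBABBABBAB…ABBABBABBABBBBBABBABBBBBABBABBABBABBABBBBBABBABBBBBABBABBA  (len 2187)

1639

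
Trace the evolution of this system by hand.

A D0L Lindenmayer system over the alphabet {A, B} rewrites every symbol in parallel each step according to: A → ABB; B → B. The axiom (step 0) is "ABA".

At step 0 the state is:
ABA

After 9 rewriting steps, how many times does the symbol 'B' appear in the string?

37

t=0: ABA
t=1: ABBBABB
t=2: ABBBBBABBBB
t=3: ABBBBBBBABBBBBB
t=4: ABBBBBBBBBABBBBBBBB
t=5: ABBBBBBBBBBBABBBBBBBBBB
t=6: ABBBBBBBBBBBBBABBBBBBBBBBBB
t=7: ABBBBBBBBBBBBBBBABBBBBBBBBBBBBB
t=8: ABBBBBBBBBBBBBBBBBABBBBBBBBBBBBBBBB
t=9: ABBBBBBBBBBBBBBBBBBBABBBBBBBBBBBBBBBBBB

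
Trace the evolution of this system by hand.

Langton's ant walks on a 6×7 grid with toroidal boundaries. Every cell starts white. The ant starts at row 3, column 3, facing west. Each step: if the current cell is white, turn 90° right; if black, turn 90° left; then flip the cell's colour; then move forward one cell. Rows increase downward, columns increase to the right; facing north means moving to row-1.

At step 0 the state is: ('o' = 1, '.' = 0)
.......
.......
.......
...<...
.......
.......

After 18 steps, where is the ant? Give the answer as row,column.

4,4

step 0: .......
.......
.......
...<...
.......
.......
step 1: .......
.......
...^...
...o...
.......
.......
step 2: .......
.......
...o>..
...o...
.......
.......
step 3: .......
.......
...oo..
...ov..
.......
.......
step 4: .......
.......
...oo..
...<o..
.......
.......
step 5: .......
.......
...oo..
....o..
...v...
.......
step 6: .......
.......
...oo..
....o..
..<o...
.......
step 7: .......
.......
...oo..
..^.o..
..oo...
.......
step 8: .......
.......
...oo..
..o>o..
..oo...
.......
step 9: .......
.......
...oo..
..ooo..
..ov...
.......
step 10: .......
.......
...oo..
..ooo..
..o.>..
.......
step 11: .......
.......
...oo..
..ooo..
..o.o..
....v..
step 12: .......
.......
...oo..
..ooo..
..o.o..
...<o..
step 13: .......
.......
...oo..
..ooo..
..o^o..
...oo..
step 14: .......
.......
...oo..
..ooo..
..oo>..
...oo..
step 15: .......
.......
...oo..
..oo^..
..oo...
...oo..
step 16: .......
.......
...oo..
..o<...
..oo...
...oo..
step 17: .......
.......
...oo..
..o....
..ov...
...oo..
step 18: .......
.......
...oo..
..o....
..o.>..
...oo..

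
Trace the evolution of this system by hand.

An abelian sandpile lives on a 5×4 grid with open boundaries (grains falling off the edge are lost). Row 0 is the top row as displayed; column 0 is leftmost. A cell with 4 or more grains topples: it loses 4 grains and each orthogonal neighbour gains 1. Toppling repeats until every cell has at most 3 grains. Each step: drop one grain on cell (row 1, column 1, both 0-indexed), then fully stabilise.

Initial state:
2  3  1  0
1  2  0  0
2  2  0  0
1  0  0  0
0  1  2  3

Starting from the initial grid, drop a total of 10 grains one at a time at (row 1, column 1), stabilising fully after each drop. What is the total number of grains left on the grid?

25

gen 0: 2  3  1  0
1  2  0  0
2  2  0  0
1  0  0  0
0  1  2  3
gen 1: 2  3  1  0
1  3  0  0
2  2  0  0
1  0  0  0
0  1  2  3
gen 2: 3  0  2  0
2  1  1  0
2  3  0  0
1  0  0  0
0  1  2  3
gen 3: 3  0  2  0
2  2  1  0
2  3  0  0
1  0  0  0
0  1  2  3
gen 4: 3  0  2  0
2  3  1  0
2  3  0  0
1  0  0  0
0  1  2  3
gen 5: 3  1  2  0
3  1  2  0
3  0  1  0
1  1  0  0
0  1  2  3
gen 6: 3  1  2  0
3  2  2  0
3  0  1  0
1  1  0  0
0  1  2  3
gen 7: 3  1  2  0
3  3  2  0
3  0  1  0
1  1  0  0
0  1  2  3
gen 8: 0  3  2  0
2  1  3  0
0  2  1  0
2  1  0  0
0  1  2  3
gen 9: 0  3  2  0
2  2  3  0
0  2  1  0
2  1  0  0
0  1  2  3
gen 10: 0  3  2  0
2  3  3  0
0  2  1  0
2  1  0  0
0  1  2  3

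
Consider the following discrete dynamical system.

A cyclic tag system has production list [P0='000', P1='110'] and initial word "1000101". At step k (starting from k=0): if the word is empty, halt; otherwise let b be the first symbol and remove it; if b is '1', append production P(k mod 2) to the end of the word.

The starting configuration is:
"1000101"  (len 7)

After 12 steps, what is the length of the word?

step 0: "1000101"  (len 7)
step 1: "000101000"  (len 9)
step 2: "00101000"  (len 8)
step 3: "0101000"  (len 7)
step 4: "101000"  (len 6)
step 5: "01000000"  (len 8)
step 6: "1000000"  (len 7)
step 7: "000000000"  (len 9)
step 8: "00000000"  (len 8)
step 9: "0000000"  (len 7)
step 10: "000000"  (len 6)
step 11: "00000"  (len 5)
step 12: "0000"  (len 4)

4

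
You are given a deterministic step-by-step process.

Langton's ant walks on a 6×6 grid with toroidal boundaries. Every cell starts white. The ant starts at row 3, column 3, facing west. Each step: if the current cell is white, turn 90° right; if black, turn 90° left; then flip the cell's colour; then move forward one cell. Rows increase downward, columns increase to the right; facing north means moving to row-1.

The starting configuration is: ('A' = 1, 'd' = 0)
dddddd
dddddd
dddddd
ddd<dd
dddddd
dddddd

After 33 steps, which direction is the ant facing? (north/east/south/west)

north

[0] dddddd
dddddd
dddddd
ddd<dd
dddddd
dddddd
[1] dddddd
dddddd
ddd^dd
dddAdd
dddddd
dddddd
[2] dddddd
dddddd
dddA>d
dddAdd
dddddd
dddddd
[3] dddddd
dddddd
dddAAd
dddAvd
dddddd
dddddd
[4] dddddd
dddddd
dddAAd
ddd<Ad
dddddd
dddddd
[5] dddddd
dddddd
dddAAd
ddddAd
dddvdd
dddddd
[6] dddddd
dddddd
dddAAd
ddddAd
dd<Add
dddddd
[7] dddddd
dddddd
dddAAd
dd^dAd
ddAAdd
dddddd
[8] dddddd
dddddd
dddAAd
ddA>Ad
ddAAdd
dddddd
[9] dddddd
dddddd
dddAAd
ddAAAd
ddAvdd
dddddd
[10] dddddd
dddddd
dddAAd
ddAAAd
ddAd>d
dddddd
[11] dddddd
dddddd
dddAAd
ddAAAd
ddAdAd
ddddvd
[12] dddddd
dddddd
dddAAd
ddAAAd
ddAdAd
ddd<Ad
[13] dddddd
dddddd
dddAAd
ddAAAd
ddA^Ad
dddAAd
[14] dddddd
dddddd
dddAAd
ddAAAd
ddAA>d
dddAAd
[15] dddddd
dddddd
dddAAd
ddAA^d
ddAAdd
dddAAd
[16] dddddd
dddddd
dddAAd
ddA<dd
ddAAdd
dddAAd
[17] dddddd
dddddd
dddAAd
ddAddd
ddAvdd
dddAAd
[18] dddddd
dddddd
dddAAd
ddAddd
ddAd>d
dddAAd
[19] dddddd
dddddd
dddAAd
ddAddd
ddAdAd
dddAvd
[20] dddddd
dddddd
dddAAd
ddAddd
ddAdAd
dddAd>
[21] dddddv
dddddd
dddAAd
ddAddd
ddAdAd
dddAdA
[22] dddd<A
dddddd
dddAAd
ddAddd
ddAdAd
dddAdA
[23] ddddAA
dddddd
dddAAd
ddAddd
ddAdAd
dddA^A
[24] ddddAA
dddddd
dddAAd
ddAddd
ddAdAd
dddAA>
[25] ddddAA
dddddd
dddAAd
ddAddd
ddAdA^
dddAAd
[26] ddddAA
dddddd
dddAAd
ddAddd
>dAdAA
dddAAd
[27] ddddAA
dddddd
dddAAd
ddAddd
AdAdAA
vddAAd
[28] ddddAA
dddddd
dddAAd
ddAddd
AdAdAA
AddAA<
[29] ddddAA
dddddd
dddAAd
ddAddd
AdAdA^
AddAAA
[30] ddddAA
dddddd
dddAAd
ddAddd
AdAd<d
AddAAA
[31] ddddAA
dddddd
dddAAd
ddAddd
AdAddd
AddAvA
[32] ddddAA
dddddd
dddAAd
ddAddd
AdAddd
AddAd>
[33] ddddAA
dddddd
dddAAd
ddAddd
AdAdd^
AddAdd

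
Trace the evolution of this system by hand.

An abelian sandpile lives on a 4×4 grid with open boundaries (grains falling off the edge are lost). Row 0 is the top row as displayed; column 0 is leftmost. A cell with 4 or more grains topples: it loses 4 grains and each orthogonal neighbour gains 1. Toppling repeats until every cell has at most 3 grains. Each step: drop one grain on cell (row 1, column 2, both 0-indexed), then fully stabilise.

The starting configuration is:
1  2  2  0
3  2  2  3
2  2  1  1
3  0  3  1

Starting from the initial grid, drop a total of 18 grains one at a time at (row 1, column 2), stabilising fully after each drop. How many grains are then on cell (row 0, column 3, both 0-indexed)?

[0] 1  2  2  0
3  2  2  3
2  2  1  1
3  0  3  1
[1] 1  2  2  0
3  2  3  3
2  2  1  1
3  0  3  1
[2] 1  2  3  1
3  3  1  0
2  2  2  2
3  0  3  1
[3] 1  2  3  1
3  3  2  0
2  2  2  2
3  0  3  1
[4] 1  2  3  1
3  3  3  0
2  2  2  2
3  0  3  1
[5] 3  0  1  2
0  2  2  1
3  3  3  2
3  0  3  1
[6] 3  0  1  2
0  2  3  1
3  3  3  2
3  0  3  1
[7] 3  1  2  2
2  0  2  2
1  2  2  3
0  3  0  2
[8] 3  1  2  2
2  0  3  2
1  2  2  3
0  3  0  2
[9] 3  1  3  2
2  1  0  3
1  2  3  3
0  3  0  2
[10] 3  1  3  2
2  1  1  3
1  2  3  3
0  3  0  2
[11] 3  1  3  2
2  1  2  3
1  2  3  3
0  3  0  2
[12] 3  1  3  2
2  1  3  3
1  2  3  3
0  3  0  2
[13] 3  2  1  0
2  2  3  2
1  3  1  1
0  3  1  3
[14] 3  2  2  0
2  3  0  3
1  3  2  1
0  3  1  3
[15] 3  2  2  0
2  3  1  3
1  3  2  1
0  3  1  3
[16] 3  2  2  0
2  3  2  3
1  3  2  1
0  3  1  3
[17] 3  2  2  0
2  3  3  3
1  3  2  1
0  3  1  3
[18] 3  3  3  1
3  1  3  0
2  2  0  3
1  0  3  3

1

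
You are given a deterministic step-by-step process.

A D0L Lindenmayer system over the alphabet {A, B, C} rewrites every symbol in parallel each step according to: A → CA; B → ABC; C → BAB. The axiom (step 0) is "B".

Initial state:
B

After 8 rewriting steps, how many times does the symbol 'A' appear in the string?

step 0: B
step 1: ABC
step 2: CAABCBAB
step 3: BABCACAABCBABABCCAABC
step 4: ABCCAABCBABCABABCACAABCBABABCCAABCCAABCBABBABCACAABCBAB
step 5: CAABCBABBABCACAABCBABABCCAABCBABCAABCCAABCBABCABABCACAABCB…BABBABCACAABCBABABCCAABCABCCAABCBABCABABCACAABCBABABCCAABC  (len 144)
step 6: BABCACAABCBABABCCAABCABCCAABCBABCABABCACAABCBABABCCAABCCAA…BCAABCCAABCBABCABABCACAABCBABABCCAABCCAABCBABBABCACAABCBAB  (len 377)
step 7: ABCCAABCBABCABABCACAABCBABABCCAABCCAABCBABBABCACAABCBABCAA…BABBABCACAABCBABABCCAABCABCCAABCBABCABABCACAABCBABABCCAABC  (len 987)
step 8: CAABCBABBABCACAABCBABABCCAABCBABCAABCCAABCBABCABABCACAABCB…BCAABCCAABCBABCABABCACAABCBABABCCAABCCAABCBABBABCACAABCBAB  (len 2584)

987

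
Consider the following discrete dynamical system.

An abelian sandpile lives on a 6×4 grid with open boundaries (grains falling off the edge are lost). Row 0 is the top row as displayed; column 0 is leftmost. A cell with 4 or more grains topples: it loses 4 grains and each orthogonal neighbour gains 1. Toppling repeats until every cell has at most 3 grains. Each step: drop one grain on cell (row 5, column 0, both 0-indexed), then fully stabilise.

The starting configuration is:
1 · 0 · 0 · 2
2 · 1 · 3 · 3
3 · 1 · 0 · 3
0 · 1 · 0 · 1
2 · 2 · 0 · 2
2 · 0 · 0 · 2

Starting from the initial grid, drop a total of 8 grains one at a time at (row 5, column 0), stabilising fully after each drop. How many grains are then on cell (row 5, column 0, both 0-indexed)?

3

0) 1 · 0 · 0 · 2
2 · 1 · 3 · 3
3 · 1 · 0 · 3
0 · 1 · 0 · 1
2 · 2 · 0 · 2
2 · 0 · 0 · 2
1) 1 · 0 · 0 · 2
2 · 1 · 3 · 3
3 · 1 · 0 · 3
0 · 1 · 0 · 1
2 · 2 · 0 · 2
3 · 0 · 0 · 2
2) 1 · 0 · 0 · 2
2 · 1 · 3 · 3
3 · 1 · 0 · 3
0 · 1 · 0 · 1
3 · 2 · 0 · 2
0 · 1 · 0 · 2
3) 1 · 0 · 0 · 2
2 · 1 · 3 · 3
3 · 1 · 0 · 3
0 · 1 · 0 · 1
3 · 2 · 0 · 2
1 · 1 · 0 · 2
4) 1 · 0 · 0 · 2
2 · 1 · 3 · 3
3 · 1 · 0 · 3
0 · 1 · 0 · 1
3 · 2 · 0 · 2
2 · 1 · 0 · 2
5) 1 · 0 · 0 · 2
2 · 1 · 3 · 3
3 · 1 · 0 · 3
0 · 1 · 0 · 1
3 · 2 · 0 · 2
3 · 1 · 0 · 2
6) 1 · 0 · 0 · 2
2 · 1 · 3 · 3
3 · 1 · 0 · 3
1 · 1 · 0 · 1
0 · 3 · 0 · 2
1 · 2 · 0 · 2
7) 1 · 0 · 0 · 2
2 · 1 · 3 · 3
3 · 1 · 0 · 3
1 · 1 · 0 · 1
0 · 3 · 0 · 2
2 · 2 · 0 · 2
8) 1 · 0 · 0 · 2
2 · 1 · 3 · 3
3 · 1 · 0 · 3
1 · 1 · 0 · 1
0 · 3 · 0 · 2
3 · 2 · 0 · 2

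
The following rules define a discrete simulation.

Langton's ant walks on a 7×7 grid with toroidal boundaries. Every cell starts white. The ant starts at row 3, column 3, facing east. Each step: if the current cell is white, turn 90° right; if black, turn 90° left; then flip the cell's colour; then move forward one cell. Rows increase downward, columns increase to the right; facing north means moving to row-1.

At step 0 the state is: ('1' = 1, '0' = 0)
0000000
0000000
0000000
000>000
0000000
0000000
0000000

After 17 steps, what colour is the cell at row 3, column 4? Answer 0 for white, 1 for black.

t=0: 0000000
0000000
0000000
000>000
0000000
0000000
0000000
t=1: 0000000
0000000
0000000
0001000
000v000
0000000
0000000
t=2: 0000000
0000000
0000000
0001000
00<1000
0000000
0000000
t=3: 0000000
0000000
0000000
00^1000
0011000
0000000
0000000
t=4: 0000000
0000000
0000000
001>000
0011000
0000000
0000000
t=5: 0000000
0000000
000^000
0010000
0011000
0000000
0000000
t=6: 0000000
0000000
0001>00
0010000
0011000
0000000
0000000
t=7: 0000000
0000000
0001100
0010v00
0011000
0000000
0000000
t=8: 0000000
0000000
0001100
001<100
0011000
0000000
0000000
t=9: 0000000
0000000
000^100
0011100
0011000
0000000
0000000
t=10: 0000000
0000000
00<0100
0011100
0011000
0000000
0000000
t=11: 0000000
00^0000
0010100
0011100
0011000
0000000
0000000
t=12: 0000000
001>000
0010100
0011100
0011000
0000000
0000000
t=13: 0000000
0011000
001v100
0011100
0011000
0000000
0000000
t=14: 0000000
0011000
00<1100
0011100
0011000
0000000
0000000
t=15: 0000000
0011000
0001100
00v1100
0011000
0000000
0000000
t=16: 0000000
0011000
0001100
000>100
0011000
0000000
0000000
t=17: 0000000
0011000
000^100
0000100
0011000
0000000
0000000

1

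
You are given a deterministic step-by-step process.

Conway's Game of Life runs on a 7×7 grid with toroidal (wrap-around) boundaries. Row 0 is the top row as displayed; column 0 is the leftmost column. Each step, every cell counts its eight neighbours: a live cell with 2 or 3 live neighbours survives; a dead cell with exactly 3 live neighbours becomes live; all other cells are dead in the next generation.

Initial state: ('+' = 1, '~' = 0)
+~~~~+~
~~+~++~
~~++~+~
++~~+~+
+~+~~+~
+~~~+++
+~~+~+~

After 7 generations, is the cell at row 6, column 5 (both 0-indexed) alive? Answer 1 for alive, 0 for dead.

0) +~~~~+~
~~+~++~
~~++~+~
++~~+~+
+~+~~+~
+~~~+++
+~~+~+~
1) ~+~+~+~
~++~~+~
+~+~~~~
+~~~+~~
~~~+~~~
+~~+~~~
++~~~~~
2) ~~~~+~+
+~~++~+
+~++~~+
~+~+~~~
~~~++~~
+++~~~~
++~~+~+
3) ~+~~+~~
~++~+~~
~~~~~++
++~~~~~
+~~++~~
~~+~+++
~~++~~+
4) ++~~++~
+++++~~
~~+~~++
++~~++~
+~+++~~
+++~~~+
+++~~~+
5) ~~~~++~
~~~~~~~
~~~~~~~
+~~~~~~
~~~~+~~
~~~~~+~
~~~+~~~
6) ~~~~+~~
~~~~~~~
~~~~~~~
~~~~~~~
~~~~~~~
~~~~+~~
~~~~~+~
7) ~~~~~~~
~~~~~~~
~~~~~~~
~~~~~~~
~~~~~~~
~~~~~~~
~~~~++~

1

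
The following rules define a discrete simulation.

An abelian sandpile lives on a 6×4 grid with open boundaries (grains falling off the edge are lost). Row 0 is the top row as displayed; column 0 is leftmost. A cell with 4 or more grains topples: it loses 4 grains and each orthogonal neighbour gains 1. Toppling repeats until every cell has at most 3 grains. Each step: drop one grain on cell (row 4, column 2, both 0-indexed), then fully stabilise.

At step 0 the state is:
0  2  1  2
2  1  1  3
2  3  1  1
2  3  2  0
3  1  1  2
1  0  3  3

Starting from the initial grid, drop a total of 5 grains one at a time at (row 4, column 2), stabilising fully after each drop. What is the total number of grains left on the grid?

38

t=0: 0  2  1  2
2  1  1  3
2  3  1  1
2  3  2  0
3  1  1  2
1  0  3  3
t=1: 0  2  1  2
2  1  1  3
2  3  1  1
2  3  2  0
3  1  2  2
1  0  3  3
t=2: 0  2  1  2
2  1  1  3
2  3  1  1
2  3  2  0
3  1  3  2
1  0  3  3
t=3: 0  2  1  2
2  1  1  3
2  3  1  1
2  3  3  1
3  2  2  0
1  1  1  1
t=4: 0  2  1  2
2  1  1  3
2  3  1  1
2  3  3  1
3  2  3  0
1  1  1  1
t=5: 0  2  1  2
3  2  1  3
0  1  3  1
1  3  1  2
1  1  2  1
2  2  2  1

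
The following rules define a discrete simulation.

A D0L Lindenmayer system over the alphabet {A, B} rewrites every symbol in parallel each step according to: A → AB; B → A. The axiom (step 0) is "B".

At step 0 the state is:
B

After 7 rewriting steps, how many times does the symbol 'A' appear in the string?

13

k=0  B
k=1  A
k=2  AB
k=3  ABA
k=4  ABAAB
k=5  ABAABABA
k=6  ABAABABAABAAB
k=7  ABAABABAABAABABAABABA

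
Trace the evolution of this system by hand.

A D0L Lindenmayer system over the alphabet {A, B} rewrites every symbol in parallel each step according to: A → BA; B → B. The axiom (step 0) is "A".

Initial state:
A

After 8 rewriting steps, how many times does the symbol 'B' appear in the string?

8

k=0  A
k=1  BA
k=2  BBA
k=3  BBBA
k=4  BBBBA
k=5  BBBBBA
k=6  BBBBBBA
k=7  BBBBBBBA
k=8  BBBBBBBBA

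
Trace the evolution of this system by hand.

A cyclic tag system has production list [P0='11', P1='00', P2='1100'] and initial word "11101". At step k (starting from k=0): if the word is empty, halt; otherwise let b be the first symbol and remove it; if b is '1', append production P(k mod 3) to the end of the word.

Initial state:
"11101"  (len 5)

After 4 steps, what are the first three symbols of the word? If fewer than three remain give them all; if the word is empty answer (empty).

111

k=0  "11101"  (len 5)
k=1  "110111"  (len 6)
k=2  "1011100"  (len 7)
k=3  "0111001100"  (len 10)
k=4  "111001100"  (len 9)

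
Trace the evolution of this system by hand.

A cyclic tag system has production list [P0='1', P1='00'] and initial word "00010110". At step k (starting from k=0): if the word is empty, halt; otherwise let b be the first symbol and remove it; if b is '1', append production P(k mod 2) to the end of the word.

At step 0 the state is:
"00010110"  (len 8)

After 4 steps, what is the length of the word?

6

step 0: "00010110"  (len 8)
step 1: "0010110"  (len 7)
step 2: "010110"  (len 6)
step 3: "10110"  (len 5)
step 4: "011000"  (len 6)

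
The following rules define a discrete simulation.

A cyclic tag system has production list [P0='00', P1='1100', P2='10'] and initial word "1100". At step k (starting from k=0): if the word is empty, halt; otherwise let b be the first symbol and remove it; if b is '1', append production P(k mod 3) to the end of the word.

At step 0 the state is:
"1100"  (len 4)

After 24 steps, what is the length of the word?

k=0  "1100"  (len 4)
k=1  "10000"  (len 5)
k=2  "00001100"  (len 8)
k=3  "0001100"  (len 7)
k=4  "001100"  (len 6)
k=5  "01100"  (len 5)
k=6  "1100"  (len 4)
k=7  "10000"  (len 5)
k=8  "00001100"  (len 8)
k=9  "0001100"  (len 7)
k=10  "001100"  (len 6)
k=11  "01100"  (len 5)
k=12  "1100"  (len 4)
k=13  "10000"  (len 5)
k=14  "00001100"  (len 8)
k=15  "0001100"  (len 7)
k=16  "001100"  (len 6)
k=17  "01100"  (len 5)
k=18  "1100"  (len 4)
k=19  "10000"  (len 5)
k=20  "00001100"  (len 8)
k=21  "0001100"  (len 7)
k=22  "001100"  (len 6)
k=23  "01100"  (len 5)
k=24  "1100"  (len 4)

4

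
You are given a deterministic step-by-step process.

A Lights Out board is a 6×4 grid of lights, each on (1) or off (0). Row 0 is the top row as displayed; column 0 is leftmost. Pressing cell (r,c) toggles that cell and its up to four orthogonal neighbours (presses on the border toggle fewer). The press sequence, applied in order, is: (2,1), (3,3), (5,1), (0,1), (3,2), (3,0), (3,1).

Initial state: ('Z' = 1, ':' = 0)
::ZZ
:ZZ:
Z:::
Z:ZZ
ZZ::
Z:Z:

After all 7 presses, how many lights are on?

[0] ::ZZ
:ZZ:
Z:::
Z:ZZ
ZZ::
Z:Z:
[1] ::ZZ
::Z:
:ZZ:
ZZZZ
ZZ::
Z:Z:
[2] ::ZZ
::Z:
:ZZZ
ZZ::
ZZ:Z
Z:Z:
[3] ::ZZ
::Z:
:ZZZ
ZZ::
Z::Z
:Z::
[4] ZZ:Z
:ZZ:
:ZZZ
ZZ::
Z::Z
:Z::
[5] ZZ:Z
:ZZ:
:Z:Z
Z:ZZ
Z:ZZ
:Z::
[6] ZZ:Z
:ZZ:
ZZ:Z
:ZZZ
::ZZ
:Z::
[7] ZZ:Z
:ZZ:
Z::Z
Z::Z
:ZZZ
:Z::

13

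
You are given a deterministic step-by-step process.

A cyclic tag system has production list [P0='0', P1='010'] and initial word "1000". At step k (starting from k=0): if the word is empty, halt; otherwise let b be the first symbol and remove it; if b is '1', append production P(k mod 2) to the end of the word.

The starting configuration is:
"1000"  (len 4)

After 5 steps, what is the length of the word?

0

k=0  "1000"  (len 4)
k=1  "0000"  (len 4)
k=2  "000"  (len 3)
k=3  "00"  (len 2)
k=4  "0"  (len 1)
k=5  (halted — word empty)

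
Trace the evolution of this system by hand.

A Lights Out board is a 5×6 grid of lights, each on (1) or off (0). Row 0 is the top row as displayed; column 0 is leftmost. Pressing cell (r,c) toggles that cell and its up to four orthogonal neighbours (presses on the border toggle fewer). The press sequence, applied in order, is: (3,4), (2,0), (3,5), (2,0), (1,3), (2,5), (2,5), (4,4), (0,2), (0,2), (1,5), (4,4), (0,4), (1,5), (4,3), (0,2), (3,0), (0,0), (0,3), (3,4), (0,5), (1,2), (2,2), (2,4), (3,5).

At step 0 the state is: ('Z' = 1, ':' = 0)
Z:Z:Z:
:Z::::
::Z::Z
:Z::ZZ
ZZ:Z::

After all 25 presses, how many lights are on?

16

t=0: Z:Z:Z:
:Z::::
::Z::Z
:Z::ZZ
ZZ:Z::
t=1: Z:Z:Z:
:Z::::
::Z:ZZ
:Z:Z::
ZZ:ZZ:
t=2: Z:Z:Z:
ZZ::::
ZZZ:ZZ
ZZ:Z::
ZZ:ZZ:
t=3: Z:Z:Z:
ZZ::::
ZZZ:Z:
ZZ:ZZZ
ZZ:ZZZ
t=4: Z:Z:Z:
:Z::::
::Z:Z:
:Z:ZZZ
ZZ:ZZZ
t=5: Z:ZZZ:
:ZZZZ:
::ZZZ:
:Z:ZZZ
ZZ:ZZZ
t=6: Z:ZZZ:
:ZZZZZ
::ZZ:Z
:Z:ZZ:
ZZ:ZZZ
t=7: Z:ZZZ:
:ZZZZ:
::ZZZ:
:Z:ZZZ
ZZ:ZZZ
t=8: Z:ZZZ:
:ZZZZ:
::ZZZ:
:Z:Z:Z
ZZ::::
t=9: ZZ::Z:
:Z:ZZ:
::ZZZ:
:Z:Z:Z
ZZ::::
t=10: Z:ZZZ:
:ZZZZ:
::ZZZ:
:Z:Z:Z
ZZ::::
t=11: Z:ZZZZ
:ZZZ:Z
::ZZZZ
:Z:Z:Z
ZZ::::
t=12: Z:ZZZZ
:ZZZ:Z
::ZZZZ
:Z:ZZZ
ZZ:ZZZ
t=13: Z:Z:::
:ZZZZZ
::ZZZZ
:Z:ZZZ
ZZ:ZZZ
t=14: Z:Z::Z
:ZZZ::
::ZZZ:
:Z:ZZZ
ZZ:ZZZ
t=15: Z:Z::Z
:ZZZ::
::ZZZ:
:Z::ZZ
ZZZ::Z
t=16: ZZ:Z:Z
:Z:Z::
::ZZZ:
:Z::ZZ
ZZZ::Z
t=17: ZZ:Z:Z
:Z:Z::
Z:ZZZ:
Z:::ZZ
:ZZ::Z
t=18: :::Z:Z
ZZ:Z::
Z:ZZZ:
Z:::ZZ
:ZZ::Z
t=19: ::Z:ZZ
ZZ::::
Z:ZZZ:
Z:::ZZ
:ZZ::Z
t=20: ::Z:ZZ
ZZ::::
Z:ZZ::
Z::Z::
:ZZ:ZZ
t=21: ::Z:::
ZZ:::Z
Z:ZZ::
Z::Z::
:ZZ:ZZ
t=22: ::::::
Z:ZZ:Z
Z::Z::
Z::Z::
:ZZ:ZZ
t=23: ::::::
Z::Z:Z
ZZZ:::
Z:ZZ::
:ZZ:ZZ
t=24: ::::::
Z::ZZZ
ZZZZZZ
Z:ZZZ:
:ZZ:ZZ
t=25: ::::::
Z::ZZZ
ZZZZZ:
Z:ZZ:Z
:ZZ:Z:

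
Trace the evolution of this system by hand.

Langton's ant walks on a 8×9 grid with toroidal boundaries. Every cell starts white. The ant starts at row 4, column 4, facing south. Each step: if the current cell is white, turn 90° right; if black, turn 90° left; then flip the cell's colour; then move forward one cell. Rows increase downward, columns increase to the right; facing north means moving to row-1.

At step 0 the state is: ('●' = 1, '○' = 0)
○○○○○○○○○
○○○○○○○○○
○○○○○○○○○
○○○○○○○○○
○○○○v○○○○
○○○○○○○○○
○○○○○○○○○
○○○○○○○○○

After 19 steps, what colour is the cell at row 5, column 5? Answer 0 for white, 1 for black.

gen 0: ○○○○○○○○○
○○○○○○○○○
○○○○○○○○○
○○○○○○○○○
○○○○v○○○○
○○○○○○○○○
○○○○○○○○○
○○○○○○○○○
gen 1: ○○○○○○○○○
○○○○○○○○○
○○○○○○○○○
○○○○○○○○○
○○○<●○○○○
○○○○○○○○○
○○○○○○○○○
○○○○○○○○○
gen 2: ○○○○○○○○○
○○○○○○○○○
○○○○○○○○○
○○○^○○○○○
○○○●●○○○○
○○○○○○○○○
○○○○○○○○○
○○○○○○○○○
gen 3: ○○○○○○○○○
○○○○○○○○○
○○○○○○○○○
○○○●>○○○○
○○○●●○○○○
○○○○○○○○○
○○○○○○○○○
○○○○○○○○○
gen 4: ○○○○○○○○○
○○○○○○○○○
○○○○○○○○○
○○○●●○○○○
○○○●v○○○○
○○○○○○○○○
○○○○○○○○○
○○○○○○○○○
gen 5: ○○○○○○○○○
○○○○○○○○○
○○○○○○○○○
○○○●●○○○○
○○○●○>○○○
○○○○○○○○○
○○○○○○○○○
○○○○○○○○○
gen 6: ○○○○○○○○○
○○○○○○○○○
○○○○○○○○○
○○○●●○○○○
○○○●○●○○○
○○○○○v○○○
○○○○○○○○○
○○○○○○○○○
gen 7: ○○○○○○○○○
○○○○○○○○○
○○○○○○○○○
○○○●●○○○○
○○○●○●○○○
○○○○<●○○○
○○○○○○○○○
○○○○○○○○○
gen 8: ○○○○○○○○○
○○○○○○○○○
○○○○○○○○○
○○○●●○○○○
○○○●^●○○○
○○○○●●○○○
○○○○○○○○○
○○○○○○○○○
gen 9: ○○○○○○○○○
○○○○○○○○○
○○○○○○○○○
○○○●●○○○○
○○○●●>○○○
○○○○●●○○○
○○○○○○○○○
○○○○○○○○○
gen 10: ○○○○○○○○○
○○○○○○○○○
○○○○○○○○○
○○○●●^○○○
○○○●●○○○○
○○○○●●○○○
○○○○○○○○○
○○○○○○○○○
gen 11: ○○○○○○○○○
○○○○○○○○○
○○○○○○○○○
○○○●●●>○○
○○○●●○○○○
○○○○●●○○○
○○○○○○○○○
○○○○○○○○○
gen 12: ○○○○○○○○○
○○○○○○○○○
○○○○○○○○○
○○○●●●●○○
○○○●●○v○○
○○○○●●○○○
○○○○○○○○○
○○○○○○○○○
gen 13: ○○○○○○○○○
○○○○○○○○○
○○○○○○○○○
○○○●●●●○○
○○○●●<●○○
○○○○●●○○○
○○○○○○○○○
○○○○○○○○○
gen 14: ○○○○○○○○○
○○○○○○○○○
○○○○○○○○○
○○○●●^●○○
○○○●●●●○○
○○○○●●○○○
○○○○○○○○○
○○○○○○○○○
gen 15: ○○○○○○○○○
○○○○○○○○○
○○○○○○○○○
○○○●<○●○○
○○○●●●●○○
○○○○●●○○○
○○○○○○○○○
○○○○○○○○○
gen 16: ○○○○○○○○○
○○○○○○○○○
○○○○○○○○○
○○○●○○●○○
○○○●v●●○○
○○○○●●○○○
○○○○○○○○○
○○○○○○○○○
gen 17: ○○○○○○○○○
○○○○○○○○○
○○○○○○○○○
○○○●○○●○○
○○○●○>●○○
○○○○●●○○○
○○○○○○○○○
○○○○○○○○○
gen 18: ○○○○○○○○○
○○○○○○○○○
○○○○○○○○○
○○○●○^●○○
○○○●○○●○○
○○○○●●○○○
○○○○○○○○○
○○○○○○○○○
gen 19: ○○○○○○○○○
○○○○○○○○○
○○○○○○○○○
○○○●○●>○○
○○○●○○●○○
○○○○●●○○○
○○○○○○○○○
○○○○○○○○○

1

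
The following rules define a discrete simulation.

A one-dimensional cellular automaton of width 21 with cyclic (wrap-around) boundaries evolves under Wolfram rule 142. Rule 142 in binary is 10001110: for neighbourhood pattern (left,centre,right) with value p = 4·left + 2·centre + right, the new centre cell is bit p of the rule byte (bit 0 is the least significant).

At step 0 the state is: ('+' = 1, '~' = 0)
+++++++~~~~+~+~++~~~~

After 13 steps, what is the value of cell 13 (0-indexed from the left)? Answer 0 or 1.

gen 0: +++++++~~~~+~+~++~~~~
gen 1: ++++++~~~~++~+~+~~~~+
gen 2: +++++~~~~++~~+~+~~~++
gen 3: ++++~~~~++~~++~+~~+++
gen 4: +++~~~~++~~++~~+~++++
gen 5: ++~~~~++~~++~~++~++++
gen 6: +~~~~++~~++~~++~~++++
gen 7: ~~~~++~~++~~++~~+++++
gen 8: ~~~++~~++~~++~~+++++~
gen 9: ~~++~~++~~++~~+++++~~
gen 10: ~++~~++~~++~~+++++~~~
gen 11: ++~~++~~++~~+++++~~~~
gen 12: +~~++~~++~~+++++~~~~+
gen 13: ~~++~~++~~+++++~~~~++

1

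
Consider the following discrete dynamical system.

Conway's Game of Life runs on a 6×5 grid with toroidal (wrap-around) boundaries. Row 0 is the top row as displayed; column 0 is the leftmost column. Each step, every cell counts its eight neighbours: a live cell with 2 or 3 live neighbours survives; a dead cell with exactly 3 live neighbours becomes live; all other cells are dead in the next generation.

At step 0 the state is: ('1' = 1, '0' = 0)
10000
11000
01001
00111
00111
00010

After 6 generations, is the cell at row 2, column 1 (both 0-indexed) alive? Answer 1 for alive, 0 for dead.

0

k=0  10000
11000
01001
00111
00111
00010
k=1  11001
01001
01001
01000
00000
00110
k=2  01001
01111
01100
10000
00100
11111
k=3  00000
00001
00001
00100
00100
00001
k=4  00000
00000
00010
00010
00010
00000
k=5  00000
00000
00000
00111
00000
00000
k=6  00000
00000
00010
00010
00010
00000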